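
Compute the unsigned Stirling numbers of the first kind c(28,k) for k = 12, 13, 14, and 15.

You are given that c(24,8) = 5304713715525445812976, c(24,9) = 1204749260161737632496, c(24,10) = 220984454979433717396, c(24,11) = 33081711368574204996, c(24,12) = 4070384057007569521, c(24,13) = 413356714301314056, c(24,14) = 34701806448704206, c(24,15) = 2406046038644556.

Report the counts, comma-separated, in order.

r25: T_25,9=24×1204749260161737632496+5304713715525445812976=34218695959407148992880; T_25,10=24×220984454979433717396+1204749260161737632496=6508376179668146850000; T_25,11=24×33081711368574204996+220984454979433717396=1014945527825214637300; T_25,12=24×4070384057007569521+33081711368574204996=130770928736755873500; T_25,13=24×413356714301314056+4070384057007569521=13990945200239106865; T_25,14=24×34701806448704206+413356714301314056=1246200069070215000; T_25,15=24×2406046038644556+34701806448704206=92446911376173550
r26: T_26,10=25×6508376179668146850000+34218695959407148992880=196928100451110820242880; T_26,11=25×1014945527825214637300+6508376179668146850000=31882014375298512782500; T_26,12=25×130770928736755873500+1014945527825214637300=4284218746244111474800; T_26,13=25×13990945200239106865+130770928736755873500=480544558742733545125; T_26,14=25×1246200069070215000+13990945200239106865=45145946926994481865; T_26,15=25×92446911376173550+1246200069070215000=3557372853474553750
r27: T_27,11=26×31882014375298512782500+196928100451110820242880=1025860474208872152587880; T_27,12=26×4284218746244111474800+31882014375298512782500=143271701777645411127300; T_27,13=26×480544558742733545125+4284218746244111474800=16778377273555183648050; T_27,14=26×45145946926994481865+480544558742733545125=1654339178844590073615; T_27,15=26×3557372853474553750+45145946926994481865=137637641117332879365
r28: T_28,12=27×143271701777645411127300+1025860474208872152587880=4894196422205298253024980; T_28,13=27×16778377273555183648050+143271701777645411127300=596287888163635369624650; T_28,14=27×1654339178844590073615+16778377273555183648050=61445535102359115635655; T_28,15=27×137637641117332879365+1654339178844590073615=5370555489012577816470
Read c(28,12) = 4894196422205298253024980, c(28,13) = 596287888163635369624650, c(28,14) = 61445535102359115635655, c(28,15) = 5370555489012577816470.

4894196422205298253024980, 596287888163635369624650, 61445535102359115635655, 5370555489012577816470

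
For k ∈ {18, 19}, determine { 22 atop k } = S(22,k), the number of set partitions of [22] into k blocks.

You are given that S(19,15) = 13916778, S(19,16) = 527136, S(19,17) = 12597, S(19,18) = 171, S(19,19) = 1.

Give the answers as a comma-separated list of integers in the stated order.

r20: T_20,16=16×527136+13916778=22350954; T_20,17=17×12597+527136=741285; T_20,18=18×171+12597=15675; T_20,19=19×1+171=190
r21: T_21,17=17×741285+22350954=34952799; T_21,18=18×15675+741285=1023435; T_21,19=19×190+15675=19285
r22: T_22,18=18×1023435+34952799=53374629; T_22,19=19×19285+1023435=1389850
Read S(22,18) = 53374629, S(22,19) = 1389850.

53374629, 1389850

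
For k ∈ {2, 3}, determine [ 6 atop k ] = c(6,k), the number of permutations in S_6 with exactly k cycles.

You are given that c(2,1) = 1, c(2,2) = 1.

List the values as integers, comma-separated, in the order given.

r3: T_3,1=2×1+0=2; T_3,2=2×1+1=3; T_3,3=2×0+1=1
r4: T_4,1=3×2+0=6; T_4,2=3×3+2=11; T_4,3=3×1+3=6
r5: T_5,1=4×6+0=24; T_5,2=4×11+6=50; T_5,3=4×6+11=35
r6: T_6,2=5×50+24=274; T_6,3=5×35+50=225
Read c(6,2) = 274, c(6,3) = 225.

274, 225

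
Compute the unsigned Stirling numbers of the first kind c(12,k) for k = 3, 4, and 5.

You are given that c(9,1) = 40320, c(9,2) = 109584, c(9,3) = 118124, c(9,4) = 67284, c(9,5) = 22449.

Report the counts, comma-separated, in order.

row 10: T[10][1]=9·40320+0=362880  T[10][2]=9·109584+40320=1026576  T[10][3]=9·118124+109584=1172700  T[10][4]=9·67284+118124=723680  T[10][5]=9·22449+67284=269325
row 11: T[11][2]=10·1026576+362880=10628640  T[11][3]=10·1172700+1026576=12753576  T[11][4]=10·723680+1172700=8409500  T[11][5]=10·269325+723680=3416930
row 12: T[12][3]=11·12753576+10628640=150917976  T[12][4]=11·8409500+12753576=105258076  T[12][5]=11·3416930+8409500=45995730
Read c(12,3) = 150917976, c(12,4) = 105258076, c(12,5) = 45995730.

150917976, 105258076, 45995730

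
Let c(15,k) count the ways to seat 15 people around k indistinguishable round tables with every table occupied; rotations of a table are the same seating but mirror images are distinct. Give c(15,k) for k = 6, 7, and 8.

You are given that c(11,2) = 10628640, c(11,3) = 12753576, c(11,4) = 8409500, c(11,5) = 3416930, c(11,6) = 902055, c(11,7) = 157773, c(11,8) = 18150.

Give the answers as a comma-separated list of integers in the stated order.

56663366760, 14409322928, 2681453775

@12  (12,3):12753576·11+10628640→150917976, (12,4):8409500·11+12753576→105258076, (12,5):3416930·11+8409500→45995730, (12,6):902055·11+3416930→13339535, (12,7):157773·11+902055→2637558, (12,8):18150·11+157773→357423
@13  (13,4):105258076·12+150917976→1414014888, (13,5):45995730·12+105258076→657206836, (13,6):13339535·12+45995730→206070150, (13,7):2637558·12+13339535→44990231, (13,8):357423·12+2637558→6926634
@14  (14,5):657206836·13+1414014888→9957703756, (14,6):206070150·13+657206836→3336118786, (14,7):44990231·13+206070150→790943153, (14,8):6926634·13+44990231→135036473
@15  (15,6):3336118786·14+9957703756→56663366760, (15,7):790943153·14+3336118786→14409322928, (15,8):135036473·14+790943153→2681453775
Read c(15,6) = 56663366760, c(15,7) = 14409322928, c(15,8) = 2681453775.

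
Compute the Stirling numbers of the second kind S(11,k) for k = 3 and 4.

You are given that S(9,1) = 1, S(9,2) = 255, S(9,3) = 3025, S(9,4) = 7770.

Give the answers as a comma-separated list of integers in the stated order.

i=10: T(10,2)=1+2·255=511 | T(10,3)=255+3·3025=9330 | T(10,4)=3025+4·7770=34105
i=11: T(11,3)=511+3·9330=28501 | T(11,4)=9330+4·34105=145750
Read S(11,3) = 28501, S(11,4) = 145750.

28501, 145750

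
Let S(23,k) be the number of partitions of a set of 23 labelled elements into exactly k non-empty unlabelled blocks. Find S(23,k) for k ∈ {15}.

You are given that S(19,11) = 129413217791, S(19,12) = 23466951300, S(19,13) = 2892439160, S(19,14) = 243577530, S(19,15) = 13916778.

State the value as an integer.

[20] T[20,12]:12*23466951300+129413217791=411016633391 · T[20,13]:13*2892439160+23466951300=61068660380 · T[20,14]:14*243577530+2892439160=6302524580 · T[20,15]:15*13916778+243577530=452329200
[21] T[21,13]:13*61068660380+411016633391=1204909218331 · T[21,14]:14*6302524580+61068660380=149304004500 · T[21,15]:15*452329200+6302524580=13087462580
[22] T[22,14]:14*149304004500+1204909218331=3295165281331 · T[22,15]:15*13087462580+149304004500=345615943200
[23] T[23,15]:15*345615943200+3295165281331=8479404429331
Read S(23,15) = 8479404429331.

8479404429331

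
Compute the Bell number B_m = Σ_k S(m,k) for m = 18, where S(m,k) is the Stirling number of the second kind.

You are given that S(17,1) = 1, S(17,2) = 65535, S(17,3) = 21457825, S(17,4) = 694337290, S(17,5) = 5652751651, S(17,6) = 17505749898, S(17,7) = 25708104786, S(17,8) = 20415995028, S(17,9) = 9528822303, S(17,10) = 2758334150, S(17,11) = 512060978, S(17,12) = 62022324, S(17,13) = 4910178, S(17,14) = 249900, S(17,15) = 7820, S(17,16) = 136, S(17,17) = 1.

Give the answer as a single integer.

682076806159

@18  (18,1):1·1+0→1, (18,2):65535·2+1→131071, (18,3):21457825·3+65535→64439010, (18,4):694337290·4+21457825→2798806985, (18,5):5652751651·5+694337290→28958095545, (18,6):17505749898·6+5652751651→110687251039, (18,7):25708104786·7+17505749898→197462483400, (18,8):20415995028·8+25708104786→189036065010, (18,9):9528822303·9+20415995028→106175395755, (18,10):2758334150·10+9528822303→37112163803, (18,11):512060978·11+2758334150→8391004908, (18,12):62022324·12+512060978→1256328866, (18,13):4910178·13+62022324→125854638, (18,14):249900·14+4910178→8408778, (18,15):7820·15+249900→367200, (18,16):136·16+7820→9996, (18,17):1·17+136→153, (18,18):0·18+1→1
B_18 = ΣS(18,k) = 1+131071+64439010+2798806985+28958095545+110687251039+197462483400+189036065010+106175395755+37112163803+8391004908+1256328866+125854638+8408778+367200+9996+153+1 = 682076806159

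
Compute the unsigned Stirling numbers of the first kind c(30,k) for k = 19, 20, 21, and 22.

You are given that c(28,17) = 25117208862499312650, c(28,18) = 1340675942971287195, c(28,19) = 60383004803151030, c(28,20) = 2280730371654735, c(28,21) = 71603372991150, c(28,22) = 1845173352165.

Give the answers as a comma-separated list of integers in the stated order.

row 29: T[29][18]=28·1340675942971287195+25117208862499312650=62656135265695354110  T[29][19]=28·60383004803151030+1340675942971287195=3031400077459516035  T[29][20]=28·2280730371654735+60383004803151030=124243455209483610  T[29][21]=28·71603372991150+2280730371654735=4285624815406935  T[29][22]=28·1845173352165+71603372991150=123268226851770
row 30: T[30][19]=29·3031400077459516035+62656135265695354110=150566737512021319125  T[30][20]=29·124243455209483610+3031400077459516035=6634460278534540725  T[30][21]=29·4285624815406935+124243455209483610=248526574856284725  T[30][22]=29·123268226851770+4285624815406935=7860403394108265
Read c(30,19) = 150566737512021319125, c(30,20) = 6634460278534540725, c(30,21) = 248526574856284725, c(30,22) = 7860403394108265.

150566737512021319125, 6634460278534540725, 248526574856284725, 7860403394108265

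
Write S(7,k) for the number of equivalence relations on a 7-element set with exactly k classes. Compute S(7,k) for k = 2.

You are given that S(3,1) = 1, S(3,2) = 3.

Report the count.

r4: T_4,1=1×1+0=1; T_4,2=2×3+1=7
r5: T_5,1=1×1+0=1; T_5,2=2×7+1=15
r6: T_6,1=1×1+0=1; T_6,2=2×15+1=31
r7: T_7,2=2×31+1=63
Read S(7,2) = 63.

63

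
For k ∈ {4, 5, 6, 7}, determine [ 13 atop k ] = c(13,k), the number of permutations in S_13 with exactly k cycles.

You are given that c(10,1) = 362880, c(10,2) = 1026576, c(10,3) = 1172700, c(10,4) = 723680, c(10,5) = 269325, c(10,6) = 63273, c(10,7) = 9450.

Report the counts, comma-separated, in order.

r11: T_11,2=10×1026576+362880=10628640; T_11,3=10×1172700+1026576=12753576; T_11,4=10×723680+1172700=8409500; T_11,5=10×269325+723680=3416930; T_11,6=10×63273+269325=902055; T_11,7=10×9450+63273=157773
r12: T_12,3=11×12753576+10628640=150917976; T_12,4=11×8409500+12753576=105258076; T_12,5=11×3416930+8409500=45995730; T_12,6=11×902055+3416930=13339535; T_12,7=11×157773+902055=2637558
r13: T_13,4=12×105258076+150917976=1414014888; T_13,5=12×45995730+105258076=657206836; T_13,6=12×13339535+45995730=206070150; T_13,7=12×2637558+13339535=44990231
Read c(13,4) = 1414014888, c(13,5) = 657206836, c(13,6) = 206070150, c(13,7) = 44990231.

1414014888, 657206836, 206070150, 44990231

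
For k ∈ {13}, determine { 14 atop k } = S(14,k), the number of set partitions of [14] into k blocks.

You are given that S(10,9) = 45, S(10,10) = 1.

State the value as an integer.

91

row 11: T[11][10]=10·1+45=55  T[11][11]=11·0+1=1
row 12: T[12][11]=11·1+55=66  T[12][12]=12·0+1=1
row 13: T[13][12]=12·1+66=78  T[13][13]=13·0+1=1
row 14: T[14][13]=13·1+78=91
Read S(14,13) = 91.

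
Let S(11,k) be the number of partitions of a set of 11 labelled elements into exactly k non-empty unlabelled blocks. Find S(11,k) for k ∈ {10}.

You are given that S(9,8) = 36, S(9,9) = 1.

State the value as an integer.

i=10: T(10,9)=36+9·1=45 | T(10,10)=1+10·0=1
i=11: T(11,10)=45+10·1=55
Read S(11,10) = 55.

55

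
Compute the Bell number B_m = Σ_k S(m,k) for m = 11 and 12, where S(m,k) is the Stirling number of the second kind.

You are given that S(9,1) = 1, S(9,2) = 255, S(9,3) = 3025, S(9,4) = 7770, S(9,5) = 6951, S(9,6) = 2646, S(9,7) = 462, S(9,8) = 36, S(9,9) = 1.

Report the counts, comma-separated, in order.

@10  (10,1):1·1+0→1, (10,2):255·2+1→511, (10,3):3025·3+255→9330, (10,4):7770·4+3025→34105, (10,5):6951·5+7770→42525, (10,6):2646·6+6951→22827, (10,7):462·7+2646→5880, (10,8):36·8+462→750, (10,9):1·9+36→45, (10,10):0·10+1→1
@11  (11,1):1·1+0→1, (11,2):511·2+1→1023, (11,3):9330·3+511→28501, (11,4):34105·4+9330→145750, (11,5):42525·5+34105→246730, (11,6):22827·6+42525→179487, (11,7):5880·7+22827→63987, (11,8):750·8+5880→11880, (11,9):45·9+750→1155, (11,10):1·10+45→55, (11,11):0·11+1→1
@12  (12,1):1·1+0→1, (12,2):1023·2+1→2047, (12,3):28501·3+1023→86526, (12,4):145750·4+28501→611501, (12,5):246730·5+145750→1379400, (12,6):179487·6+246730→1323652, (12,7):63987·7+179487→627396, (12,8):11880·8+63987→159027, (12,9):1155·9+11880→22275, (12,10):55·10+1155→1705, (12,11):1·11+55→66, (12,12):0·12+1→1
B_11 = ΣS(11,k) = 1+1023+28501+145750+246730+179487+63987+11880+1155+55+1 = 678570
B_12 = ΣS(12,k) = 1+2047+86526+611501+1379400+1323652+627396+159027+22275+1705+66+1 = 4213597

678570, 4213597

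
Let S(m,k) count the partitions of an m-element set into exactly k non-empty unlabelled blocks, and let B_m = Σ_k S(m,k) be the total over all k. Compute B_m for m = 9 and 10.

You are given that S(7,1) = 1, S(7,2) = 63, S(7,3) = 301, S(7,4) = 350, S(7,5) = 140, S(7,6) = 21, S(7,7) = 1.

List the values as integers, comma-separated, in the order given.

21147, 115975

i=8: T(8,1)=0+1·1=1 | T(8,2)=1+2·63=127 | T(8,3)=63+3·301=966 | T(8,4)=301+4·350=1701 | T(8,5)=350+5·140=1050 | T(8,6)=140+6·21=266 | T(8,7)=21+7·1=28 | T(8,8)=1+8·0=1
i=9: T(9,1)=0+1·1=1 | T(9,2)=1+2·127=255 | T(9,3)=127+3·966=3025 | T(9,4)=966+4·1701=7770 | T(9,5)=1701+5·1050=6951 | T(9,6)=1050+6·266=2646 | T(9,7)=266+7·28=462 | T(9,8)=28+8·1=36 | T(9,9)=1+9·0=1
i=10: T(10,1)=0+1·1=1 | T(10,2)=1+2·255=511 | T(10,3)=255+3·3025=9330 | T(10,4)=3025+4·7770=34105 | T(10,5)=7770+5·6951=42525 | T(10,6)=6951+6·2646=22827 | T(10,7)=2646+7·462=5880 | T(10,8)=462+8·36=750 | T(10,9)=36+9·1=45 | T(10,10)=1+10·0=1
B_9 = ΣS(9,k) = 1+255+3025+7770+6951+2646+462+36+1 = 21147
B_10 = ΣS(10,k) = 1+511+9330+34105+42525+22827+5880+750+45+1 = 115975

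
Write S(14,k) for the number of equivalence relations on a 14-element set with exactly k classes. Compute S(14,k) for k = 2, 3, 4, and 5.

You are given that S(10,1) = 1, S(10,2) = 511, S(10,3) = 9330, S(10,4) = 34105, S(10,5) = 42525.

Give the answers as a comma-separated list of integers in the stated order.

i=11: T(11,1)=0+1·1=1 | T(11,2)=1+2·511=1023 | T(11,3)=511+3·9330=28501 | T(11,4)=9330+4·34105=145750 | T(11,5)=34105+5·42525=246730
i=12: T(12,1)=0+1·1=1 | T(12,2)=1+2·1023=2047 | T(12,3)=1023+3·28501=86526 | T(12,4)=28501+4·145750=611501 | T(12,5)=145750+5·246730=1379400
i=13: T(13,1)=0+1·1=1 | T(13,2)=1+2·2047=4095 | T(13,3)=2047+3·86526=261625 | T(13,4)=86526+4·611501=2532530 | T(13,5)=611501+5·1379400=7508501
i=14: T(14,2)=1+2·4095=8191 | T(14,3)=4095+3·261625=788970 | T(14,4)=261625+4·2532530=10391745 | T(14,5)=2532530+5·7508501=40075035
Read S(14,2) = 8191, S(14,3) = 788970, S(14,4) = 10391745, S(14,5) = 40075035.

8191, 788970, 10391745, 40075035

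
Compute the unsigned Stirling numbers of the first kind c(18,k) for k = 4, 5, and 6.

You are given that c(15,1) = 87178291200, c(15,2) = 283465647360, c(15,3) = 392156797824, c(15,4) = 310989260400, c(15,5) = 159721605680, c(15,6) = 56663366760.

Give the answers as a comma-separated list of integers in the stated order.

1583313975727488, 909299905844112, 369012649234384

[16] T[16,2]:15*283465647360+87178291200=4339163001600 · T[16,3]:15*392156797824+283465647360=6165817614720 · T[16,4]:15*310989260400+392156797824=5056995703824 · T[16,5]:15*159721605680+310989260400=2706813345600 · T[16,6]:15*56663366760+159721605680=1009672107080
[17] T[17,3]:16*6165817614720+4339163001600=102992244837120 · T[17,4]:16*5056995703824+6165817614720=87077748875904 · T[17,5]:16*2706813345600+5056995703824=48366009233424 · T[17,6]:16*1009672107080+2706813345600=18861567058880
[18] T[18,4]:17*87077748875904+102992244837120=1583313975727488 · T[18,5]:17*48366009233424+87077748875904=909299905844112 · T[18,6]:17*18861567058880+48366009233424=369012649234384
Read c(18,4) = 1583313975727488, c(18,5) = 909299905844112, c(18,6) = 369012649234384.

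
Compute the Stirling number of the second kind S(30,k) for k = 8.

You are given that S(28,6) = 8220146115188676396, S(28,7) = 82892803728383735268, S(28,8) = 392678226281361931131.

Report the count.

26383018684048108297800

row 29: T[29][7]=7·82892803728383735268+8220146115188676396=588469772213874823272  T[29][8]=8·392678226281361931131+82892803728383735268=3224318613979279184316
row 30: T[30][8]=8·3224318613979279184316+588469772213874823272=26383018684048108297800
Read S(30,8) = 26383018684048108297800.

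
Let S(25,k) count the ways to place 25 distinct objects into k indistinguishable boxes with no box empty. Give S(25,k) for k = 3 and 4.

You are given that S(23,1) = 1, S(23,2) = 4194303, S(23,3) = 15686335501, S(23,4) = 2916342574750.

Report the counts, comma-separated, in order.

141197991025, 46771289738810

[24] T[24,2]:2*4194303+1=8388607 · T[24,3]:3*15686335501+4194303=47063200806 · T[24,4]:4*2916342574750+15686335501=11681056634501
[25] T[25,3]:3*47063200806+8388607=141197991025 · T[25,4]:4*11681056634501+47063200806=46771289738810
Read S(25,3) = 141197991025, S(25,4) = 46771289738810.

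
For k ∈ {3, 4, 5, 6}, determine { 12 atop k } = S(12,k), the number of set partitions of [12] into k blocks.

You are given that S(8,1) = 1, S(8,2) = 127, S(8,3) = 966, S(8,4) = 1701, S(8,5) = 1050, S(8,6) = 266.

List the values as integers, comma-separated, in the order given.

86526, 611501, 1379400, 1323652

r9: T_9,1=1×1+0=1; T_9,2=2×127+1=255; T_9,3=3×966+127=3025; T_9,4=4×1701+966=7770; T_9,5=5×1050+1701=6951; T_9,6=6×266+1050=2646
r10: T_10,1=1×1+0=1; T_10,2=2×255+1=511; T_10,3=3×3025+255=9330; T_10,4=4×7770+3025=34105; T_10,5=5×6951+7770=42525; T_10,6=6×2646+6951=22827
r11: T_11,2=2×511+1=1023; T_11,3=3×9330+511=28501; T_11,4=4×34105+9330=145750; T_11,5=5×42525+34105=246730; T_11,6=6×22827+42525=179487
r12: T_12,3=3×28501+1023=86526; T_12,4=4×145750+28501=611501; T_12,5=5×246730+145750=1379400; T_12,6=6×179487+246730=1323652
Read S(12,3) = 86526, S(12,4) = 611501, S(12,5) = 1379400, S(12,6) = 1323652.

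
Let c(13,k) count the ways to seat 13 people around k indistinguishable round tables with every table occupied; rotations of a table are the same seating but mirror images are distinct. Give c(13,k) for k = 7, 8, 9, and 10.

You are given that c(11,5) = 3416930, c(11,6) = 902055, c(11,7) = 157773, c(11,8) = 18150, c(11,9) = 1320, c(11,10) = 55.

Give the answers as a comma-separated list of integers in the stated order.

r12: T_12,6=11×902055+3416930=13339535; T_12,7=11×157773+902055=2637558; T_12,8=11×18150+157773=357423; T_12,9=11×1320+18150=32670; T_12,10=11×55+1320=1925
r13: T_13,7=12×2637558+13339535=44990231; T_13,8=12×357423+2637558=6926634; T_13,9=12×32670+357423=749463; T_13,10=12×1925+32670=55770
Read c(13,7) = 44990231, c(13,8) = 6926634, c(13,9) = 749463, c(13,10) = 55770.

44990231, 6926634, 749463, 55770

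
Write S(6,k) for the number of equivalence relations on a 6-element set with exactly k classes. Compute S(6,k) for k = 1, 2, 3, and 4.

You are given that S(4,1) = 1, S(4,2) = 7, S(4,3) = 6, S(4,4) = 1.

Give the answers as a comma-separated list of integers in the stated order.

1, 31, 90, 65

r5: T_5,1=1×1+0=1; T_5,2=2×7+1=15; T_5,3=3×6+7=25; T_5,4=4×1+6=10
r6: T_6,1=1×1+0=1; T_6,2=2×15+1=31; T_6,3=3×25+15=90; T_6,4=4×10+25=65
Read S(6,1) = 1, S(6,2) = 31, S(6,3) = 90, S(6,4) = 65.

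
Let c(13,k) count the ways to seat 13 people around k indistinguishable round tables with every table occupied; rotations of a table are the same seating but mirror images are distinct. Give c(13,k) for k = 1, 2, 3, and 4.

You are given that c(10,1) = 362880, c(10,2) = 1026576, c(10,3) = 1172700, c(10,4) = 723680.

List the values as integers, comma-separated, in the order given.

479001600, 1486442880, 1931559552, 1414014888

[11] T[11,1]:10*362880+0=3628800 · T[11,2]:10*1026576+362880=10628640 · T[11,3]:10*1172700+1026576=12753576 · T[11,4]:10*723680+1172700=8409500
[12] T[12,1]:11*3628800+0=39916800 · T[12,2]:11*10628640+3628800=120543840 · T[12,3]:11*12753576+10628640=150917976 · T[12,4]:11*8409500+12753576=105258076
[13] T[13,1]:12*39916800+0=479001600 · T[13,2]:12*120543840+39916800=1486442880 · T[13,3]:12*150917976+120543840=1931559552 · T[13,4]:12*105258076+150917976=1414014888
Read c(13,1) = 479001600, c(13,2) = 1486442880, c(13,3) = 1931559552, c(13,4) = 1414014888.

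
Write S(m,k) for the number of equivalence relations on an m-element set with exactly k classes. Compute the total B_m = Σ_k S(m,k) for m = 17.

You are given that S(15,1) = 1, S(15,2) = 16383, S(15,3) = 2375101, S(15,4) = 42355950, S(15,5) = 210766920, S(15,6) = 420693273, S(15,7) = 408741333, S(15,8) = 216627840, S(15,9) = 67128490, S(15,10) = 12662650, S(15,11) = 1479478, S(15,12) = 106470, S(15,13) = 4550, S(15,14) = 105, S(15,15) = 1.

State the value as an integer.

82864869804

row 16: T[16][1]=1·1+0=1  T[16][2]=2·16383+1=32767  T[16][3]=3·2375101+16383=7141686  T[16][4]=4·42355950+2375101=171798901  T[16][5]=5·210766920+42355950=1096190550  T[16][6]=6·420693273+210766920=2734926558  T[16][7]=7·408741333+420693273=3281882604  T[16][8]=8·216627840+408741333=2141764053  T[16][9]=9·67128490+216627840=820784250  T[16][10]=10·12662650+67128490=193754990  T[16][11]=11·1479478+12662650=28936908  T[16][12]=12·106470+1479478=2757118  T[16][13]=13·4550+106470=165620  T[16][14]=14·105+4550=6020  T[16][15]=15·1+105=120  T[16][16]=16·0+1=1
row 17: T[17][1]=1·1+0=1  T[17][2]=2·32767+1=65535  T[17][3]=3·7141686+32767=21457825  T[17][4]=4·171798901+7141686=694337290  T[17][5]=5·1096190550+171798901=5652751651  T[17][6]=6·2734926558+1096190550=17505749898  T[17][7]=7·3281882604+2734926558=25708104786  T[17][8]=8·2141764053+3281882604=20415995028  T[17][9]=9·820784250+2141764053=9528822303  T[17][10]=10·193754990+820784250=2758334150  T[17][11]=11·28936908+193754990=512060978  T[17][12]=12·2757118+28936908=62022324  T[17][13]=13·165620+2757118=4910178  T[17][14]=14·6020+165620=249900  T[17][15]=15·120+6020=7820  T[17][16]=16·1+120=136  T[17][17]=17·0+1=1
B_17 = ΣS(17,k) = 1+65535+21457825+694337290+5652751651+17505749898+25708104786+20415995028+9528822303+2758334150+512060978+62022324+4910178+249900+7820+136+1 = 82864869804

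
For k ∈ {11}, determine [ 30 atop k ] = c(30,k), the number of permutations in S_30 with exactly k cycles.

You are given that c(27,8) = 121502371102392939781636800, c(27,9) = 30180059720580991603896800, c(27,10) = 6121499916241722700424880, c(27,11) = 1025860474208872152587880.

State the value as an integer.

row 28: T[28][9]=27·30180059720580991603896800+121502371102392939781636800=936363983558079713086850400  T[28][10]=27·6121499916241722700424880+30180059720580991603896800=195460557459107504515368560  T[28][11]=27·1025860474208872152587880+6121499916241722700424880=33819732719881270820297640
row 29: T[29][10]=28·195460557459107504515368560+936363983558079713086850400=6409259592413089839517170080  T[29][11]=28·33819732719881270820297640+195460557459107504515368560=1142413073615783087483702480
row 30: T[30][11]=29·1142413073615783087483702480+6409259592413089839517170080=39539238727270799376544542000
Read c(30,11) = 39539238727270799376544542000.

39539238727270799376544542000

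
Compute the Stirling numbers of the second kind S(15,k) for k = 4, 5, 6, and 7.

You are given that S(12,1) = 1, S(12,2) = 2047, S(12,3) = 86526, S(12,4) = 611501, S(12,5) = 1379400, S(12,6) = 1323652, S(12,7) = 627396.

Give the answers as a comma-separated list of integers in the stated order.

42355950, 210766920, 420693273, 408741333

@13  (13,2):2047·2+1→4095, (13,3):86526·3+2047→261625, (13,4):611501·4+86526→2532530, (13,5):1379400·5+611501→7508501, (13,6):1323652·6+1379400→9321312, (13,7):627396·7+1323652→5715424
@14  (14,3):261625·3+4095→788970, (14,4):2532530·4+261625→10391745, (14,5):7508501·5+2532530→40075035, (14,6):9321312·6+7508501→63436373, (14,7):5715424·7+9321312→49329280
@15  (15,4):10391745·4+788970→42355950, (15,5):40075035·5+10391745→210766920, (15,6):63436373·6+40075035→420693273, (15,7):49329280·7+63436373→408741333
Read S(15,4) = 42355950, S(15,5) = 210766920, S(15,6) = 420693273, S(15,7) = 408741333.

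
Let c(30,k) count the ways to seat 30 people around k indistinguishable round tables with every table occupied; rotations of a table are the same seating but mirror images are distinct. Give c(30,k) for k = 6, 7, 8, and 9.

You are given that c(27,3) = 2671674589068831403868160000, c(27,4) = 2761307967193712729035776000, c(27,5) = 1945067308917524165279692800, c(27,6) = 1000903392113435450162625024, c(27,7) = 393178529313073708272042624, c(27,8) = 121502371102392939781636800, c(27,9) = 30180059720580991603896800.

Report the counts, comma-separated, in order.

@28  (28,4):2761307967193712729035776000·27+2671674589068831403868160000→77226989703299075087834112000, (28,5):1945067308917524165279692800·27+2761307967193712729035776000→55278125307966865191587481600, (28,6):1000903392113435450162625024·27+1945067308917524165279692800→28969458895980281319670568448, (28,7):393178529313073708272042624·27+1000903392113435450162625024→11616723683566425573507775872, (28,8):121502371102392939781636800·27+393178529313073708272042624→3673742549077683082376236224, (28,9):30180059720580991603896800·27+121502371102392939781636800→936363983558079713086850400
@29  (29,5):55278125307966865191587481600·28+77226989703299075087834112000→1625014498326371300452283596800, (29,6):28969458895980281319670568448·28+55278125307966865191587481600→866422974395414742142363398144, (29,7):11616723683566425573507775872·28+28969458895980281319670568448→354237722035840197377888292864, (29,8):3673742549077683082376236224·28+11616723683566425573507775872→114481515057741551880042390144, (29,9):936363983558079713086850400·28+3673742549077683082376236224→29891934088703915048808047424
@30  (30,6):866422974395414742142363398144·29+1625014498326371300452283596800→26751280755793398822580822142976, (30,7):354237722035840197377888292864·29+866422974395414742142363398144→11139316913434780466101123891200, (30,8):114481515057741551880042390144·29+354237722035840197377888292864→3674201658710345201899117607040, (30,9):29891934088703915048808047424·29+114481515057741551880042390144→981347603630155088295475765440
Read c(30,6) = 26751280755793398822580822142976, c(30,7) = 11139316913434780466101123891200, c(30,8) = 3674201658710345201899117607040, c(30,9) = 981347603630155088295475765440.

26751280755793398822580822142976, 11139316913434780466101123891200, 3674201658710345201899117607040, 981347603630155088295475765440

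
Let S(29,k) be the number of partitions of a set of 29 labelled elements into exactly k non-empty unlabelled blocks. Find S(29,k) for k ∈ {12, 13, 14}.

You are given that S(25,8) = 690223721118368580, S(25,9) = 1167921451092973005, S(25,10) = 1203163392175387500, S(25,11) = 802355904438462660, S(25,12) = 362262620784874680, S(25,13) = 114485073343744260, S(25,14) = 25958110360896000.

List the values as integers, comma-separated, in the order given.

@26  (26,9):1167921451092973005·9+690223721118368580→11201516780955125625, (26,10):1203163392175387500·10+1167921451092973005→13199555372846848005, (26,11):802355904438462660·11+1203163392175387500→10029078340998476760, (26,12):362262620784874680·12+802355904438462660→5149507353856958820, (26,13):114485073343744260·13+362262620784874680→1850568574253550060, (26,14):25958110360896000·14+114485073343744260→477898618396288260
@27  (27,10):13199555372846848005·10+11201516780955125625→143197070509423605675, (27,11):10029078340998476760·11+13199555372846848005→123519417123830092365, (27,12):5149507353856958820·12+10029078340998476760→71823166587281982600, (27,13):1850568574253550060·13+5149507353856958820→29206898819153109600, (27,14):477898618396288260·14+1850568574253550060→8541149231801585700
@28  (28,11):123519417123830092365·11+143197070509423605675→1501910658871554621690, (28,12):71823166587281982600·12+123519417123830092365→985397416171213883565, (28,13):29206898819153109600·13+71823166587281982600→451512851236272407400, (28,14):8541149231801585700·14+29206898819153109600→148782988064375309400
@29  (29,12):985397416171213883565·12+1501910658871554621690→13326679652926121224470, (29,13):451512851236272407400·13+985397416171213883565→6855064482242755179765, (29,14):148782988064375309400·14+451512851236272407400→2534474684137526739000
Read S(29,12) = 13326679652926121224470, S(29,13) = 6855064482242755179765, S(29,14) = 2534474684137526739000.

13326679652926121224470, 6855064482242755179765, 2534474684137526739000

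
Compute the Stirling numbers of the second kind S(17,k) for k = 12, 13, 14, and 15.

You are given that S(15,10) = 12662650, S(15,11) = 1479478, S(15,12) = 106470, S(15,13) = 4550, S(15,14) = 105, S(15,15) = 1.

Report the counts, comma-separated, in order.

r16: T_16,11=11×1479478+12662650=28936908; T_16,12=12×106470+1479478=2757118; T_16,13=13×4550+106470=165620; T_16,14=14×105+4550=6020; T_16,15=15×1+105=120
r17: T_17,12=12×2757118+28936908=62022324; T_17,13=13×165620+2757118=4910178; T_17,14=14×6020+165620=249900; T_17,15=15×120+6020=7820
Read S(17,12) = 62022324, S(17,13) = 4910178, S(17,14) = 249900, S(17,15) = 7820.

62022324, 4910178, 249900, 7820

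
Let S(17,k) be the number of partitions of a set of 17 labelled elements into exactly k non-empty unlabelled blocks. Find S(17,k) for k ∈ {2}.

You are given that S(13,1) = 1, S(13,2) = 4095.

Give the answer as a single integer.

65535

@14  (14,1):1·1+0→1, (14,2):4095·2+1→8191
@15  (15,1):1·1+0→1, (15,2):8191·2+1→16383
@16  (16,1):1·1+0→1, (16,2):16383·2+1→32767
@17  (17,2):32767·2+1→65535
Read S(17,2) = 65535.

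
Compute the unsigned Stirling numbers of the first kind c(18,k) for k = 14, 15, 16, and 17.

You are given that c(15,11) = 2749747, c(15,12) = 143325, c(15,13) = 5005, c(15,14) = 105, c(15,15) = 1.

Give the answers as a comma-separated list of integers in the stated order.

i=16: T(16,12)=2749747+15·143325=4899622 | T(16,13)=143325+15·5005=218400 | T(16,14)=5005+15·105=6580 | T(16,15)=105+15·1=120 | T(16,16)=1+15·0=1
i=17: T(17,13)=4899622+16·218400=8394022 | T(17,14)=218400+16·6580=323680 | T(17,15)=6580+16·120=8500 | T(17,16)=120+16·1=136 | T(17,17)=1+16·0=1
i=18: T(18,14)=8394022+17·323680=13896582 | T(18,15)=323680+17·8500=468180 | T(18,16)=8500+17·136=10812 | T(18,17)=136+17·1=153
Read c(18,14) = 13896582, c(18,15) = 468180, c(18,16) = 10812, c(18,17) = 153.

13896582, 468180, 10812, 153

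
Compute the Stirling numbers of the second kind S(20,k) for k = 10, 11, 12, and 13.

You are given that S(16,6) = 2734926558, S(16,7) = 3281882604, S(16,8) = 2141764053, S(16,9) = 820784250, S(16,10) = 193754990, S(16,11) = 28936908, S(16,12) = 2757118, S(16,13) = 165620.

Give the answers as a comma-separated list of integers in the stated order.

r17: T_17,7=7×3281882604+2734926558=25708104786; T_17,8=8×2141764053+3281882604=20415995028; T_17,9=9×820784250+2141764053=9528822303; T_17,10=10×193754990+820784250=2758334150; T_17,11=11×28936908+193754990=512060978; T_17,12=12×2757118+28936908=62022324; T_17,13=13×165620+2757118=4910178
r18: T_18,8=8×20415995028+25708104786=189036065010; T_18,9=9×9528822303+20415995028=106175395755; T_18,10=10×2758334150+9528822303=37112163803; T_18,11=11×512060978+2758334150=8391004908; T_18,12=12×62022324+512060978=1256328866; T_18,13=13×4910178+62022324=125854638
r19: T_19,9=9×106175395755+189036065010=1144614626805; T_19,10=10×37112163803+106175395755=477297033785; T_19,11=11×8391004908+37112163803=129413217791; T_19,12=12×1256328866+8391004908=23466951300; T_19,13=13×125854638+1256328866=2892439160
r20: T_20,10=10×477297033785+1144614626805=5917584964655; T_20,11=11×129413217791+477297033785=1900842429486; T_20,12=12×23466951300+129413217791=411016633391; T_20,13=13×2892439160+23466951300=61068660380
Read S(20,10) = 5917584964655, S(20,11) = 1900842429486, S(20,12) = 411016633391, S(20,13) = 61068660380.

5917584964655, 1900842429486, 411016633391, 61068660380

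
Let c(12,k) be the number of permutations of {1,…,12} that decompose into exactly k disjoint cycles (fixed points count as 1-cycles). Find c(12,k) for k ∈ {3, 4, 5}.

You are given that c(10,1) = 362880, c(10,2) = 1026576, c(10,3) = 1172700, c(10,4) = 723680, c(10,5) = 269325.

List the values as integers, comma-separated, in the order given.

row 11: T[11][2]=10·1026576+362880=10628640  T[11][3]=10·1172700+1026576=12753576  T[11][4]=10·723680+1172700=8409500  T[11][5]=10·269325+723680=3416930
row 12: T[12][3]=11·12753576+10628640=150917976  T[12][4]=11·8409500+12753576=105258076  T[12][5]=11·3416930+8409500=45995730
Read c(12,3) = 150917976, c(12,4) = 105258076, c(12,5) = 45995730.

150917976, 105258076, 45995730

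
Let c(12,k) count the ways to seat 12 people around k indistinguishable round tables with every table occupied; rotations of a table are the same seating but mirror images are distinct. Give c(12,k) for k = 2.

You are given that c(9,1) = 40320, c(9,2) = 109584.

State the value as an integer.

[10] T[10,1]:9*40320+0=362880 · T[10,2]:9*109584+40320=1026576
[11] T[11,1]:10*362880+0=3628800 · T[11,2]:10*1026576+362880=10628640
[12] T[12,2]:11*10628640+3628800=120543840
Read c(12,2) = 120543840.

120543840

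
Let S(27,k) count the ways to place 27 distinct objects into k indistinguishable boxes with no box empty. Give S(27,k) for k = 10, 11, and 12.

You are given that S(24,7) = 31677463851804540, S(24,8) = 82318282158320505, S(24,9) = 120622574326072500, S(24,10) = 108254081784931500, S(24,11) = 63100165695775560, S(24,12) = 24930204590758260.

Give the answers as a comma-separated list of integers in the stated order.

143197070509423605675, 123519417123830092365, 71823166587281982600

i=25: T(25,8)=31677463851804540+8·82318282158320505=690223721118368580 | T(25,9)=82318282158320505+9·120622574326072500=1167921451092973005 | T(25,10)=120622574326072500+10·108254081784931500=1203163392175387500 | T(25,11)=108254081784931500+11·63100165695775560=802355904438462660 | T(25,12)=63100165695775560+12·24930204590758260=362262620784874680
i=26: T(26,9)=690223721118368580+9·1167921451092973005=11201516780955125625 | T(26,10)=1167921451092973005+10·1203163392175387500=13199555372846848005 | T(26,11)=1203163392175387500+11·802355904438462660=10029078340998476760 | T(26,12)=802355904438462660+12·362262620784874680=5149507353856958820
i=27: T(27,10)=11201516780955125625+10·13199555372846848005=143197070509423605675 | T(27,11)=13199555372846848005+11·10029078340998476760=123519417123830092365 | T(27,12)=10029078340998476760+12·5149507353856958820=71823166587281982600
Read S(27,10) = 143197070509423605675, S(27,11) = 123519417123830092365, S(27,12) = 71823166587281982600.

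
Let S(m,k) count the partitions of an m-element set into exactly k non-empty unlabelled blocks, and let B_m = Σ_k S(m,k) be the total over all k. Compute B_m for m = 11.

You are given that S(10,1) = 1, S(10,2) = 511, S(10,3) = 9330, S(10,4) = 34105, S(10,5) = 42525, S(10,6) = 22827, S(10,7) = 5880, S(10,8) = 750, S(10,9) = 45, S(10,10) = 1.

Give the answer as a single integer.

row 11: T[11][1]=1·1+0=1  T[11][2]=2·511+1=1023  T[11][3]=3·9330+511=28501  T[11][4]=4·34105+9330=145750  T[11][5]=5·42525+34105=246730  T[11][6]=6·22827+42525=179487  T[11][7]=7·5880+22827=63987  T[11][8]=8·750+5880=11880  T[11][9]=9·45+750=1155  T[11][10]=10·1+45=55  T[11][11]=11·0+1=1
B_11 = ΣS(11,k) = 1+1023+28501+145750+246730+179487+63987+11880+1155+55+1 = 678570

678570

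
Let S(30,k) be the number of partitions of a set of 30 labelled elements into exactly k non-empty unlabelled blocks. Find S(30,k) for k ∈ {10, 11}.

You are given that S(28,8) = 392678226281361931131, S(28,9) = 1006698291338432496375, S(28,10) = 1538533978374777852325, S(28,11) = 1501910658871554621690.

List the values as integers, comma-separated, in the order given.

173373343599189364594756, 215047101560666876619690

r29: T_29,9=9×1006698291338432496375+392678226281361931131=9452962848327254398506; T_29,10=10×1538533978374777852325+1006698291338432496375=16392038075086211019625; T_29,11=11×1501910658871554621690+1538533978374777852325=18059551225961878690915
r30: T_30,10=10×16392038075086211019625+9452962848327254398506=173373343599189364594756; T_30,11=11×18059551225961878690915+16392038075086211019625=215047101560666876619690
Read S(30,10) = 173373343599189364594756, S(30,11) = 215047101560666876619690.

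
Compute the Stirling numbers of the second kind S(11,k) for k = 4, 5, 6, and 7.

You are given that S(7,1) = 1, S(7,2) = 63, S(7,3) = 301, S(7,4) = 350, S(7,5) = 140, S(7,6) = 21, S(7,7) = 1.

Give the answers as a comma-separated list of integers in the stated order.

i=8: T(8,1)=0+1·1=1 | T(8,2)=1+2·63=127 | T(8,3)=63+3·301=966 | T(8,4)=301+4·350=1701 | T(8,5)=350+5·140=1050 | T(8,6)=140+6·21=266 | T(8,7)=21+7·1=28
i=9: T(9,2)=1+2·127=255 | T(9,3)=127+3·966=3025 | T(9,4)=966+4·1701=7770 | T(9,5)=1701+5·1050=6951 | T(9,6)=1050+6·266=2646 | T(9,7)=266+7·28=462
i=10: T(10,3)=255+3·3025=9330 | T(10,4)=3025+4·7770=34105 | T(10,5)=7770+5·6951=42525 | T(10,6)=6951+6·2646=22827 | T(10,7)=2646+7·462=5880
i=11: T(11,4)=9330+4·34105=145750 | T(11,5)=34105+5·42525=246730 | T(11,6)=42525+6·22827=179487 | T(11,7)=22827+7·5880=63987
Read S(11,4) = 145750, S(11,5) = 246730, S(11,6) = 179487, S(11,7) = 63987.

145750, 246730, 179487, 63987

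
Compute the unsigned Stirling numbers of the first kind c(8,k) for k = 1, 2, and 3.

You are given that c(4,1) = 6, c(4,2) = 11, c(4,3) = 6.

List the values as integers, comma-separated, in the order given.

5040, 13068, 13132

@5  (5,1):6·4+0→24, (5,2):11·4+6→50, (5,3):6·4+11→35
@6  (6,1):24·5+0→120, (6,2):50·5+24→274, (6,3):35·5+50→225
@7  (7,1):120·6+0→720, (7,2):274·6+120→1764, (7,3):225·6+274→1624
@8  (8,1):720·7+0→5040, (8,2):1764·7+720→13068, (8,3):1624·7+1764→13132
Read c(8,1) = 5040, c(8,2) = 13068, c(8,3) = 13132.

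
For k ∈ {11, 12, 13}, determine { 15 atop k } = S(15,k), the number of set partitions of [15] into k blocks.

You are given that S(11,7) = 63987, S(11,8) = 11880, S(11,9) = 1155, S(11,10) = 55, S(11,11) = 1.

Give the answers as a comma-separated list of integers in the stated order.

1479478, 106470, 4550

r12: T_12,8=8×11880+63987=159027; T_12,9=9×1155+11880=22275; T_12,10=10×55+1155=1705; T_12,11=11×1+55=66; T_12,12=12×0+1=1
r13: T_13,9=9×22275+159027=359502; T_13,10=10×1705+22275=39325; T_13,11=11×66+1705=2431; T_13,12=12×1+66=78; T_13,13=13×0+1=1
r14: T_14,10=10×39325+359502=752752; T_14,11=11×2431+39325=66066; T_14,12=12×78+2431=3367; T_14,13=13×1+78=91
r15: T_15,11=11×66066+752752=1479478; T_15,12=12×3367+66066=106470; T_15,13=13×91+3367=4550
Read S(15,11) = 1479478, S(15,12) = 106470, S(15,13) = 4550.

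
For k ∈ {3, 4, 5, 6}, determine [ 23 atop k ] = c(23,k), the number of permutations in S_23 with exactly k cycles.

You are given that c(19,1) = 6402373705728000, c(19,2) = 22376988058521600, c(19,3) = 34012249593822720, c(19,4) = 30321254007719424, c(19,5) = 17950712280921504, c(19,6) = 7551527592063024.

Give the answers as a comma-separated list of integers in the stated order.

[20] T[20,1]:19*6402373705728000+0=121645100408832000 · T[20,2]:19*22376988058521600+6402373705728000=431565146817638400 · T[20,3]:19*34012249593822720+22376988058521600=668609730341153280 · T[20,4]:19*30321254007719424+34012249593822720=610116075740491776 · T[20,5]:19*17950712280921504+30321254007719424=371384787345228000 · T[20,6]:19*7551527592063024+17950712280921504=161429736530118960
[21] T[21,1]:20*121645100408832000+0=2432902008176640000 · T[21,2]:20*431565146817638400+121645100408832000=8752948036761600000 · T[21,3]:20*668609730341153280+431565146817638400=13803759753640704000 · T[21,4]:20*610116075740491776+668609730341153280=12870931245150988800 · T[21,5]:20*371384787345228000+610116075740491776=8037811822645051776 · T[21,6]:20*161429736530118960+371384787345228000=3599979517947607200
[22] T[22,2]:21*8752948036761600000+2432902008176640000=186244810780170240000 · T[22,3]:21*13803759753640704000+8752948036761600000=298631902863216384000 · T[22,4]:21*12870931245150988800+13803759753640704000=284093315901811468800 · T[22,5]:21*8037811822645051776+12870931245150988800=181664979520697076096 · T[22,6]:21*3599979517947607200+8037811822645051776=83637381699544802976
[23] T[23,3]:22*298631902863216384000+186244810780170240000=6756146673770930688000 · T[23,4]:22*284093315901811468800+298631902863216384000=6548684852703068697600 · T[23,5]:22*181664979520697076096+284093315901811468800=4280722865357147142912 · T[23,6]:22*83637381699544802976+181664979520697076096=2021687376910682741568
Read c(23,3) = 6756146673770930688000, c(23,4) = 6548684852703068697600, c(23,5) = 4280722865357147142912, c(23,6) = 2021687376910682741568.

6756146673770930688000, 6548684852703068697600, 4280722865357147142912, 2021687376910682741568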